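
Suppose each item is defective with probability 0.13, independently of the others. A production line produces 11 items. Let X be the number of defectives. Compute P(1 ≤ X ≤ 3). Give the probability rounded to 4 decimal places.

X ~ Binomial(11, 0.13); P(1 ≤ X ≤ 3) = Σ C(11,k) p^k (1−p)^(11−k) over k:
  k=1: C(11,1)·0.13^1·0.87^10 = 0.355245
  k=2: C(11,2)·0.13^2·0.87^9 = 0.265413
  k=3: C(11,3)·0.13^3·0.87^8 = 0.118978
Total = 0.739637

0.7396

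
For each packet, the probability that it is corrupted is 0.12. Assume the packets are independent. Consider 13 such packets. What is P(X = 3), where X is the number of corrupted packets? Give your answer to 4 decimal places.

X ~ Binomial(n=13, p=0.12).
P(X=3) = C(13,3) · p^3 · (1−p)^10
= 286 · 0.001728 · 0.2785 = 0.137637

0.1376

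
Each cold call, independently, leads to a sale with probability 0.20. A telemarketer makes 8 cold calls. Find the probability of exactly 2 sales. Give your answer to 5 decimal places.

X ~ Binomial(n=8, p=0.20).
P(X=2) = C(8,2) · p^2 · (1−p)^6
= 28 · 0.04 · 0.26214 = 0.2936013

0.29360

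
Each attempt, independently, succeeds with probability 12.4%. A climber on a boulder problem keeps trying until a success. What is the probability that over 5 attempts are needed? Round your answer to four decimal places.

0.5158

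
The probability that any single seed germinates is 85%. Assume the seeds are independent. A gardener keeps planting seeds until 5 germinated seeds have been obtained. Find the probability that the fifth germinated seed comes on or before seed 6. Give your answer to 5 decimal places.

Finishing within 6 seeds ⇔ at least 5 successes in the first 6. With X ~ Binomial(6, 0.85), P(Y ≤ 6) = 1 − P(X ≤ 4).
  k=0: C(6,0)·0.85^0·0.15^6 = 0.0000114
  k=1: C(6,1)·0.85^1·0.15^5 = 0.0003873
  k=2: C(6,2)·0.85^2·0.15^4 = 0.0054865
  k=3: C(6,3)·0.85^3·0.15^3 = 0.0414534
  k=4: C(6,4)·0.85^4·0.15^2 = 0.1761771
1 − 0.2235157 = 0.7764843

0.77648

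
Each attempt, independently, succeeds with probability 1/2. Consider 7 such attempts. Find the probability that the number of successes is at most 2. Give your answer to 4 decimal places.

X ~ Binomial(7, 0.50); P(X ≤ 2) = Σ C(7,k) p^k (1−p)^(7−k) over k:
  k=0: C(7,0)·0.50^0·0.50^7 = 0.007812
  k=1: C(7,1)·0.50^1·0.50^6 = 0.054688
  k=2: C(7,2)·0.50^2·0.50^5 = 0.164062
Total = 0.226562

0.2266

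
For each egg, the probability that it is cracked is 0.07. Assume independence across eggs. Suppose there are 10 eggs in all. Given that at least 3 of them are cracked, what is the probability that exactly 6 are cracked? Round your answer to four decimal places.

0.0007

X ~ Binomial(10, 0.07). Want P(X=6 | X≥3) = P(X=6) / P(X≥3).
P(X=6) = C(10,6)·0.07^6·0.93^4 = 0.000018
P(X≥3) = 1 − 0.483982 − 0.364288 − 0.123388 = 0.028342
Ratio = 0.000018 / 0.028342 = 0.000652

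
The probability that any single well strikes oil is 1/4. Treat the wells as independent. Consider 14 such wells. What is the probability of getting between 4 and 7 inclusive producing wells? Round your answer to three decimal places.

0.468

X ~ Binomial(14, 0.25); P(4 ≤ X ≤ 7) = Σ C(14,k) p^k (1−p)^(14−k) over k:
  k=4: C(14,4)·0.25^4·0.75^10 = 0.22019
  k=5: C(14,5)·0.25^5·0.75^9 = 0.14680
  k=6: C(14,6)·0.25^6·0.75^8 = 0.07340
  k=7: C(14,7)·0.25^7·0.75^7 = 0.02796
Total = 0.46835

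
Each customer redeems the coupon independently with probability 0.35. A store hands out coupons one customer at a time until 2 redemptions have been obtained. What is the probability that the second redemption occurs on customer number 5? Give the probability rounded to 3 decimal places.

Y = trial on which the second success occurs; negative binomial, r=2, p=0.35.
P(Y=5) = C(4,1) · p^2 · (1−p)^3
= 4 · 0.1225 · 0.27463 = 0.13457

0.135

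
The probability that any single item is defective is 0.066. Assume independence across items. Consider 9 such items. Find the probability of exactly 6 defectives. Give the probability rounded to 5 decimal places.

0.00001

X ~ Binomial(n=9, p=0.066).
P(X=6) = C(9,6) · p^6 · (1−p)^3
= 84 · 8.2654e-08 · 0.81478 = 0.0000057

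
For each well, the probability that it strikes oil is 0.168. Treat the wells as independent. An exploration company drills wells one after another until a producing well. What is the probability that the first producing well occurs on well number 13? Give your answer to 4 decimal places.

0.0185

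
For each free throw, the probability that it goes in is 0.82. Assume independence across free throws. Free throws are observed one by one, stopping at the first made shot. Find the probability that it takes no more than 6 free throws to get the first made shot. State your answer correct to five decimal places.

Y = number of free throws to the first success; geometric, p = 0.82.
P(Y ≤ 6) = 1 − (1−p)^6 = 1 − 0.0000340 = 0.9999660

0.99997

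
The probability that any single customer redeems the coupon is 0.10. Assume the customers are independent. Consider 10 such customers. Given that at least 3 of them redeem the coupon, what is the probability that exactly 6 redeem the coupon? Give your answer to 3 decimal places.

X ~ Binomial(10, 0.10). Want P(X=6 | X≥3) = P(X=6) / P(X≥3).
P(X=6) = C(10,6)·0.10^6·0.90^4 = 0.00014
P(X≥3) = 1 − 0.34868 − 0.38742 − 0.19371 = 0.07019
Ratio = 0.00014 / 0.07019 = 0.00196

0.002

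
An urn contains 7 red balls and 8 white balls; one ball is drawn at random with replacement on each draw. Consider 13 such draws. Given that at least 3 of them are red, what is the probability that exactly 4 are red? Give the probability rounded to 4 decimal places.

0.1209

X ~ Binomial(13, 0.466667). Want P(X=4 | X≥3) = P(X=4) / P(X≥3).
P(X=4) = C(13,4)·0.466667^4·0.533333^9 = 0.118392
P(X≥3) = 1 − 0.000282 − 0.003213 − 0.016869 = 0.979635
Ratio = 0.118392 / 0.979635 = 0.120853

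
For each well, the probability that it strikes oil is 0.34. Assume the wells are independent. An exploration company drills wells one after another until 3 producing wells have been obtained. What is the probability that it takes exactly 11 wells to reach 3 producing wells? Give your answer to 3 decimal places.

0.064

Y = trial on which the third success occurs; negative binomial, r=3, p=0.34.
P(Y=11) = C(10,2) · p^3 · (1−p)^8
= 45 · 0.039304 · 0.036004 = 0.06368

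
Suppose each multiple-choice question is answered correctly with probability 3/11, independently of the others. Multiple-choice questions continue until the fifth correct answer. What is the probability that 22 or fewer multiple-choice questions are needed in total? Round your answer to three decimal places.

Finishing within 22 multiple-choice questions ⇔ at least 5 successes in the first 22. With X ~ Binomial(22, 0.272727), P(Y ≤ 22) = 1 − P(X ≤ 4).
  k=0: C(22,0)·0.272727^0·0.727273^22 = 0.00091
  k=1: C(22,1)·0.272727^1·0.727273^21 = 0.00748
  k=2: C(22,2)·0.272727^2·0.727273^20 = 0.02945
  k=3: C(22,3)·0.272727^3·0.727273^19 = 0.07361
  k=4: C(22,4)·0.272727^4·0.727273^18 = 0.13112
1 − 0.24257 = 0.75743

0.757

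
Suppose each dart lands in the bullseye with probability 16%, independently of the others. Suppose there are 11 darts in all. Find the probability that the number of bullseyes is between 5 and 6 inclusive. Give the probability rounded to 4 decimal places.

0.0203

X ~ Binomial(11, 0.16); P(5 ≤ X ≤ 6) = Σ C(11,k) p^k (1−p)^(11−k) over k:
  k=5: C(11,5)·0.16^5·0.84^6 = 0.017018
  k=6: C(11,6)·0.16^6·0.84^5 = 0.003242
Total = 0.020260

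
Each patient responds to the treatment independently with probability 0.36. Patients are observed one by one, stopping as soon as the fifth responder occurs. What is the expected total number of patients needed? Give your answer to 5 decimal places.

Y = total patients until the fifth success; negative binomial with r=5, p=0.36.
E[Y] = r / p = 5 / 0.36 = 13.8888889

13.88889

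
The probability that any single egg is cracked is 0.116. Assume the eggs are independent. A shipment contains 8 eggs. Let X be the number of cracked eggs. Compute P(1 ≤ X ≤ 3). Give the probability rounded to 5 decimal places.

X ~ Binomial(8, 0.116); P(1 ≤ X ≤ 3) = Σ C(8,k) p^k (1−p)^(8−k) over k:
  k=1: C(8,1)·0.116^1·0.884^7 = 0.3914838
  k=2: C(8,2)·0.116^2·0.884^6 = 0.1797991
  k=3: C(8,3)·0.116^3·0.884^5 = 0.0471871
Total = 0.6184701

0.61847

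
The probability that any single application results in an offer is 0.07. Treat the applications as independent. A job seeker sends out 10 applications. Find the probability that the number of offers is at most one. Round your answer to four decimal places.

0.8483

X ~ Binomial(10, 0.07); P(X ≤ 1) = Σ C(10,k) p^k (1−p)^(10−k) over k:
  k=0: C(10,0)·0.07^0·0.93^10 = 0.483982
  k=1: C(10,1)·0.07^1·0.93^9 = 0.364288
Total = 0.848270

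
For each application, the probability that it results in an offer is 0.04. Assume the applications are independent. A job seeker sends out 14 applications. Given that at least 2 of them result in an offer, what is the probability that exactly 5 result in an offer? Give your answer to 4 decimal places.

0.0013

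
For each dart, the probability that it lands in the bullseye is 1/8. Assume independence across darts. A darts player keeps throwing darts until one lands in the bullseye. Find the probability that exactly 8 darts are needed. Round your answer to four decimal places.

0.0491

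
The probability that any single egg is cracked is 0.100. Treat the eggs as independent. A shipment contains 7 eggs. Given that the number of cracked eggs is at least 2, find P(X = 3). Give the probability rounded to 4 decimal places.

X ~ Binomial(7, 0.10). Want P(X=3 | X≥2) = P(X=3) / P(X≥2).
P(X=3) = C(7,3)·0.10^3·0.90^4 = 0.022964
P(X≥2) = 1 − 0.478297 − 0.372009 = 0.149694
Ratio = 0.022964 / 0.149694 = 0.153403

0.1534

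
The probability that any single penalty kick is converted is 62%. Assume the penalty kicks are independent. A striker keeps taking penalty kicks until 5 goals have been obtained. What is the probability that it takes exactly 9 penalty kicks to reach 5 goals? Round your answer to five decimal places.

Y = trial on which the fifth success occurs; negative binomial, r=5, p=0.62.
P(Y=9) = C(8,4) · p^5 · (1−p)^4
= 70 · 0.091613 · 0.020851 = 0.1337183

0.13372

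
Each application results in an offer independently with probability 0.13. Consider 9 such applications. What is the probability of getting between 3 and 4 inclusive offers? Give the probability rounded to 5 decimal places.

X ~ Binomial(9, 0.13); P(3 ≤ X ≤ 4) = Σ C(9,k) p^k (1−p)^(9−k) over k:
  k=3: C(9,3)·0.13^3·0.87^6 = 0.0800248
  k=4: C(9,4)·0.13^4·0.87^5 = 0.0179366
Total = 0.0979615

0.09796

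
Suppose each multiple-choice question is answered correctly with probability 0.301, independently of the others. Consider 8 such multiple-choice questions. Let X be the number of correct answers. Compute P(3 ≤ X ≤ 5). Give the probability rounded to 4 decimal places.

0.4393

X ~ Binomial(8, 0.301); P(3 ≤ X ≤ 5) = Σ C(8,k) p^k (1−p)^(8−k) over k:
  k=3: C(8,3)·0.301^3·0.699^5 = 0.254843
  k=4: C(8,4)·0.301^4·0.699^4 = 0.137174
  k=5: C(8,5)·0.301^5·0.699^3 = 0.047255
Total = 0.439273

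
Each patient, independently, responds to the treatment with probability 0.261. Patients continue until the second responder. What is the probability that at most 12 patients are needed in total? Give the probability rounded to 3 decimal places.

0.861

Finishing within 12 patients ⇔ at least 2 successes in the first 12. With X ~ Binomial(12, 0.261), P(Y ≤ 12) = 1 − P(X ≤ 1).
  k=0: C(12,0)·0.261^0·0.739^12 = 0.02653
  k=1: C(12,1)·0.261^1·0.739^11 = 0.11244
1 − 0.13897 = 0.86103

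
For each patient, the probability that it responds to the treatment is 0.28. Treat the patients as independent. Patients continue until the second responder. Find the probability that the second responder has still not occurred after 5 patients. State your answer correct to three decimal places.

0.570

Needing more than 5 patients ⇔ fewer than 2 successes in the first 5. With X ~ Binomial(5, 0.28), P(Y > 5) = P(X ≤ 1).
  k=0: C(5,0)·0.28^0·0.72^5 = 0.19349
  k=1: C(5,1)·0.28^1·0.72^4 = 0.37623
P(X ≤ 1) = 0.56973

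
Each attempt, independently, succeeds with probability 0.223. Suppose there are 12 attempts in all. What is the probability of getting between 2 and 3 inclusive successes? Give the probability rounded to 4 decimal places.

0.5151

X ~ Binomial(12, 0.223); P(2 ≤ X ≤ 3) = Σ C(12,k) p^k (1−p)^(12−k) over k:
  k=2: C(12,2)·0.223^2·0.777^10 = 0.263247
  k=3: C(12,3)·0.223^3·0.777^9 = 0.251841
Total = 0.515088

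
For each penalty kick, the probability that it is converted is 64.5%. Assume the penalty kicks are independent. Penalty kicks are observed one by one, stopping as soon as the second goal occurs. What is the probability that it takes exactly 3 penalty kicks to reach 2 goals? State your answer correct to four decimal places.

0.2954

Y = trial on which the second success occurs; negative binomial, r=2, p=0.645.
P(Y=3) = C(2,1) · p^2 · (1−p)^1
= 2 · 0.41602 · 0.355 = 0.295378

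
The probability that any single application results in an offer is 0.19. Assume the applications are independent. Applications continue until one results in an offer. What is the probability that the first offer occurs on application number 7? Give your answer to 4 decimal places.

0.0537

Geometric (trials to first success), p = 0.19.
P(Y = 7) = (1−p)^6 · p = 0.28243 · 0.19 = 0.053662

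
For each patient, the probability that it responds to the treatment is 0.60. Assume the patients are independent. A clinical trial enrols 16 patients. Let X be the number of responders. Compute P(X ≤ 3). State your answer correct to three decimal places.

X ~ Binomial(16, 0.60); P(X ≤ 3) = Σ C(16,k) p^k (1−p)^(16−k) over k:
  k=0: C(16,0)·0.60^0·0.40^16 = 0.00000
  k=1: C(16,1)·0.60^1·0.40^15 = 0.00001
  k=2: C(16,2)·0.60^2·0.40^14 = 0.00012
  k=3: C(16,3)·0.60^3·0.40^13 = 0.00081
Total = 0.00094

0.001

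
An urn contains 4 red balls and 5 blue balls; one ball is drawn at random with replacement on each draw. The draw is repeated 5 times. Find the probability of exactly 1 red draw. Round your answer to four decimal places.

X ~ Binomial(n=5, p=0.444444).
P(X=1) = C(5,1) · p^1 · (1−p)^4
= 5 · 0.44444 · 0.09526 = 0.211689

0.2117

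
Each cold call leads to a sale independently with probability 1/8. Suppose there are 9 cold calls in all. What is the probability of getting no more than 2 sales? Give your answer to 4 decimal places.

X ~ Binomial(9, 0.125); P(X ≤ 2) = Σ C(9,k) p^k (1−p)^(9−k) over k:
  k=0: C(9,0)·0.125^0·0.875^9 = 0.300658
  k=1: C(9,1)·0.125^1·0.875^8 = 0.386560
  k=2: C(9,2)·0.125^2·0.875^7 = 0.220891
Total = 0.908109

0.9081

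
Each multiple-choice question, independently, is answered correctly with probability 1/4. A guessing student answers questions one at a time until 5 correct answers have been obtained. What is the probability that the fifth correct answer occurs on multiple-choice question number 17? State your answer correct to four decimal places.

Y = trial on which the fifth success occurs; negative binomial, r=5, p=0.25.
P(Y=17) = C(16,4) · p^5 · (1−p)^12
= 1820 · 0.00097656 · 0.031676 = 0.056300

0.0563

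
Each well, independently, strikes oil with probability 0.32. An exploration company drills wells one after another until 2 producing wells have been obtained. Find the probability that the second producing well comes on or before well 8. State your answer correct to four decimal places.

Finishing within 8 wells ⇔ at least 2 successes in the first 8. With X ~ Binomial(8, 0.32), P(Y ≤ 8) = 1 − P(X ≤ 1).
  k=0: C(8,0)·0.32^0·0.68^8 = 0.045716
  k=1: C(8,1)·0.32^1·0.68^7 = 0.172109
1 − 0.217825 = 0.782175

0.7822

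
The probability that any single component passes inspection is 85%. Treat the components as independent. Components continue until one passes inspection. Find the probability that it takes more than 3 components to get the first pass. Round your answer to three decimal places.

0.003

Y = number of components to the first success; geometric, p = 0.85.
P(Y > 3) = P(first 3 all fail) = (1−p)^3 = 0.00337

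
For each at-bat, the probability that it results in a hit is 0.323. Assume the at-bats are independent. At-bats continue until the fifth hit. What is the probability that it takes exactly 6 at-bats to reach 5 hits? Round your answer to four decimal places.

Y = trial on which the fifth success occurs; negative binomial, r=5, p=0.323.
P(Y=6) = C(5,4) · p^5 · (1−p)^1
= 5 · 0.0035157 · 0.677 = 0.011901

0.0119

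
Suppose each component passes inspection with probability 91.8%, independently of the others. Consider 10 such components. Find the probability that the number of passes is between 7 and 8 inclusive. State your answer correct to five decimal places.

0.18896

X ~ Binomial(10, 0.918); P(7 ≤ X ≤ 8) = Σ C(10,k) p^k (1−p)^(10−k) over k:
  k=7: C(10,7)·0.918^7·0.082^3 = 0.0363514
  k=8: C(10,8)·0.918^8·0.082^2 = 0.1526095
Total = 0.1889610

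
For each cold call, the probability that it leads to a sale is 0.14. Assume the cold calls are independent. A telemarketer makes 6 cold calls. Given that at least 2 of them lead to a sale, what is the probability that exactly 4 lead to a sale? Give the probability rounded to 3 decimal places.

0.021

X ~ Binomial(6, 0.14). Want P(X=4 | X≥2) = P(X=4) / P(X≥2).
P(X=4) = C(6,4)·0.14^4·0.86^2 = 0.00426
P(X≥2) = 1 − 0.40457 − 0.39516 = 0.20027
Ratio = 0.00426 / 0.20027 = 0.02128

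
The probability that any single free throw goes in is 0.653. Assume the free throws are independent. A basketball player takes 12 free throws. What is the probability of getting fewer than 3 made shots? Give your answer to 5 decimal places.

0.00078

X ~ Binomial(12, 0.653); P(X ≤ 2) = Σ C(12,k) p^k (1−p)^(12−k) over k:
  k=0: C(12,0)·0.653^0·0.347^12 = 0.0000030
  k=1: C(12,1)·0.653^1·0.347^11 = 0.0000688
  k=2: C(12,2)·0.653^2·0.347^10 = 0.0007123
Total = 0.0007842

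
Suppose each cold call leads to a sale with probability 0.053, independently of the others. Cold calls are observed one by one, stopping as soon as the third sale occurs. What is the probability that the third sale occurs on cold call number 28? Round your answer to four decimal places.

0.0134

Y = trial on which the third success occurs; negative binomial, r=3, p=0.053.
P(Y=28) = C(27,2) · p^3 · (1−p)^25
= 351 · 0.00014888 · 0.2563 = 0.013393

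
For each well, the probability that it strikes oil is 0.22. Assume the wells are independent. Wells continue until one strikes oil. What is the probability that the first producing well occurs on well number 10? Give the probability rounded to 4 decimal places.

Geometric (trials to first success), p = 0.22.
P(Y = 10) = (1−p)^9 · p = 0.10687 · 0.22 = 0.023511

0.0235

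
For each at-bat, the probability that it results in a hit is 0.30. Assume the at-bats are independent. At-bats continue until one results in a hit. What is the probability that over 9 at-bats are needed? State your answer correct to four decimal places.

0.0404

Y = number of at-bats to the first success; geometric, p = 0.30.
P(Y > 9) = P(first 9 all fail) = (1−p)^9 = 0.040354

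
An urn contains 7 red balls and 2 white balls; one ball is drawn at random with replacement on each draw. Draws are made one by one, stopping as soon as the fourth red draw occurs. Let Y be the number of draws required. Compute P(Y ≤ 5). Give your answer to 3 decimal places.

Finishing within 5 draws ⇔ at least 4 successes in the first 5. With X ~ Binomial(5, 0.777778), P(Y ≤ 5) = 1 − P(X ≤ 3).
  k=0: C(5,0)·0.777778^0·0.222222^5 = 0.00054
  k=1: C(5,1)·0.777778^1·0.222222^4 = 0.00948
  k=2: C(5,2)·0.777778^2·0.222222^3 = 0.06639
  k=3: C(5,3)·0.777778^3·0.222222^2 = 0.23235
1 − 0.30876 = 0.69124

0.691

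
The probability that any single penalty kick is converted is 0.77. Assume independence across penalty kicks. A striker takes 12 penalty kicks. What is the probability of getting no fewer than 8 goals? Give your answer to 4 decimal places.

X ~ Binomial(12, 0.77); P(X ≥ 8) = Σ C(12,k) p^k (1−p)^(12−k) over k:
  k=8: C(12,8)·0.77^8·0.23^4 = 0.171176
  k=9: C(12,9)·0.77^9·0.23^3 = 0.254696
  k=10: C(12,10)·0.77^10·0.23^2 = 0.255804
  k=11: C(12,11)·0.77^11·0.23^1 = 0.155707
  k=12: C(12,12)·0.77^12·0.23^0 = 0.043440
Total = 0.880822

0.8808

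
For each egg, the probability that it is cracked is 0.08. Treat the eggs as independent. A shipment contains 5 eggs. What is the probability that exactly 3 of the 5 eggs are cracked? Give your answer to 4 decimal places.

0.0043

X ~ Binomial(n=5, p=0.08).
P(X=3) = C(5,3) · p^3 · (1−p)^2
= 10 · 0.000512 · 0.8464 = 0.004334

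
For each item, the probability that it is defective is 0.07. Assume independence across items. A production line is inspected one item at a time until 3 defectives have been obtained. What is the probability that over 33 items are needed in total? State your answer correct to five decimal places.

Needing more than 33 items ⇔ fewer than 3 successes in the first 33. With X ~ Binomial(33, 0.07), P(Y > 33) = P(X ≤ 2).
  k=0: C(33,0)·0.07^0·0.93^33 = 0.0911879
  k=1: C(33,1)·0.07^1·0.93^32 = 0.2264990
  k=2: C(33,2)·0.07^2·0.93^31 = 0.2727730
P(X ≤ 2) = 0.5904600

0.59046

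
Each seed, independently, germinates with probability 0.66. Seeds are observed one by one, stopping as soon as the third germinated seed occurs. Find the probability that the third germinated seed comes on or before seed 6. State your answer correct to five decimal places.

Finishing within 6 seeds ⇔ at least 3 successes in the first 6. With X ~ Binomial(6, 0.66), P(Y ≤ 6) = 1 − P(X ≤ 2).
  k=0: C(6,0)·0.66^0·0.34^6 = 0.0015448
  k=1: C(6,1)·0.66^1·0.34^5 = 0.0179924
  k=2: C(6,2)·0.66^2·0.34^4 = 0.0873162
1 − 0.1068534 = 0.8931466

0.89315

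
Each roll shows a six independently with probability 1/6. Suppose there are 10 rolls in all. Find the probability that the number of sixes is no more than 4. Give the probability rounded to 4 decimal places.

0.9845

X ~ Binomial(10, 0.166667); P(X ≤ 4) = Σ C(10,k) p^k (1−p)^(10−k) over k:
  k=0: C(10,0)·0.166667^0·0.833333^10 = 0.161506
  k=1: C(10,1)·0.166667^1·0.833333^9 = 0.323011
  k=2: C(10,2)·0.166667^2·0.833333^8 = 0.290710
  k=3: C(10,3)·0.166667^3·0.833333^7 = 0.155045
  k=4: C(10,4)·0.166667^4·0.833333^6 = 0.054266
Total = 0.984538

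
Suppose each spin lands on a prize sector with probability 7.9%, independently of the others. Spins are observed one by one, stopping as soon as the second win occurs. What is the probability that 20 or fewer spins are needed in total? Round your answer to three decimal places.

Finishing within 20 spins ⇔ at least 2 successes in the first 20. With X ~ Binomial(20, 0.079), P(Y ≤ 20) = 1 − P(X ≤ 1).
  k=0: C(20,0)·0.079^0·0.921^20 = 0.19284
  k=1: C(20,1)·0.079^1·0.921^19 = 0.33082
1 − 0.52366 = 0.47634

0.476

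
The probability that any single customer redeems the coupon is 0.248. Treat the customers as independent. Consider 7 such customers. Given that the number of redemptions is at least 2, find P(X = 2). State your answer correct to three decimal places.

X ~ Binomial(7, 0.248). Want P(X=2 | X≥2) = P(X=2) / P(X≥2).
P(X=2) = C(7,2)·0.248^2·0.752^5 = 0.31061
P(X≥2) = 1 − 0.13600 − 0.31395 = 0.55006
Ratio = 0.31061 / 0.55006 = 0.56468

0.565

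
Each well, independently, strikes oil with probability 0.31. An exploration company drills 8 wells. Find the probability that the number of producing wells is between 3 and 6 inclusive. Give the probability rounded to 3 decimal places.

X ~ Binomial(8, 0.31); P(3 ≤ X ≤ 6) = Σ C(8,k) p^k (1−p)^(8−k) over k:
  k=3: C(8,3)·0.31^3·0.69^5 = 0.26093
  k=4: C(8,4)·0.31^4·0.69^4 = 0.14653
  k=5: C(8,5)·0.31^5·0.69^3 = 0.05267
  k=6: C(8,6)·0.31^6·0.69^2 = 0.01183
Total = 0.47196

0.472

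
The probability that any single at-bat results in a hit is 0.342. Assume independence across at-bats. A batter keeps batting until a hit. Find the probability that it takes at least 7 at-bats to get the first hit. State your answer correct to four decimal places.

Y = number of at-bats to the first success; geometric, p = 0.342.
P(Y > 6) = P(first 6 all fail) = (1−p)^6 = 0.081162

0.0812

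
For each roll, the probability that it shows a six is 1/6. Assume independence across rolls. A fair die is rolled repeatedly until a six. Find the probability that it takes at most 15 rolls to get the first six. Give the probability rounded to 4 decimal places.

0.9351

Y = number of rolls to the first success; geometric, p = 0.166667.
P(Y ≤ 15) = 1 − (1−p)^15 = 1 − 0.064905 = 0.935095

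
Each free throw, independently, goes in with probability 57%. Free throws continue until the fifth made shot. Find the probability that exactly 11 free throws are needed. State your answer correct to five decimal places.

Y = trial on which the fifth success occurs; negative binomial, r=5, p=0.57.
P(Y=11) = C(10,4) · p^5 · (1−p)^6
= 210 · 0.060169 · 0.0063214 = 0.0798738

0.07987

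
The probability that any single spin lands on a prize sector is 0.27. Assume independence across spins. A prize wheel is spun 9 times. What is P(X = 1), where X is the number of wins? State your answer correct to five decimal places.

X ~ Binomial(n=9, p=0.27).
P(X=1) = C(9,1) · p^1 · (1−p)^8
= 9 · 0.27 · 0.080646 = 0.1959698

0.19597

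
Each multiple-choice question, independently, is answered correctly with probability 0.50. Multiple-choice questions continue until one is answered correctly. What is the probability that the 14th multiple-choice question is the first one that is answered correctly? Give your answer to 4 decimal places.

0.0001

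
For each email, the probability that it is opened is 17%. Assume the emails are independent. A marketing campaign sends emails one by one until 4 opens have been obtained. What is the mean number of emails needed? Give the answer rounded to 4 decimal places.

Y = total emails until the fourth success; negative binomial with r=4, p=0.17.
E[Y] = r / p = 4 / 0.17 = 23.529412

23.5294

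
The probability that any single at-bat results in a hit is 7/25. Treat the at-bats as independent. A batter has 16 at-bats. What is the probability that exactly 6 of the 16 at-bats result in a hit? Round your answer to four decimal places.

0.1445

X ~ Binomial(n=16, p=0.28).
P(X=6) = C(16,6) · p^6 · (1−p)^10
= 8008 · 0.00048189 · 0.037439 = 0.144477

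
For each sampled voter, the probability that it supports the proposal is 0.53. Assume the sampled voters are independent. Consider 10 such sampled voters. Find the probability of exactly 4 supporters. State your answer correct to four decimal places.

0.1786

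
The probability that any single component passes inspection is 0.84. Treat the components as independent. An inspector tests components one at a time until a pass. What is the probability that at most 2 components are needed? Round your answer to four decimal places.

0.9744

Y = number of components to the first success; geometric, p = 0.84.
P(Y ≤ 2) = 1 − (1−p)^2 = 1 − 0.025600 = 0.974400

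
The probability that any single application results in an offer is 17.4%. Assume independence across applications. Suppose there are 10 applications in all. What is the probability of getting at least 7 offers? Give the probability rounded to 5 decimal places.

0.00035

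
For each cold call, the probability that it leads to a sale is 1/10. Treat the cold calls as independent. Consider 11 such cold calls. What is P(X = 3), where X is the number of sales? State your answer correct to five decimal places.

0.07103

X ~ Binomial(n=11, p=0.10).
P(X=3) = C(11,3) · p^3 · (1−p)^8
= 165 · 0.001 · 0.43047 = 0.0710271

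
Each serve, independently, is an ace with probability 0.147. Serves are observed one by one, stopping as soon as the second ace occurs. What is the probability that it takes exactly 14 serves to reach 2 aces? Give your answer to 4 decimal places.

Y = trial on which the second success occurs; negative binomial, r=2, p=0.147.
P(Y=14) = C(13,1) · p^2 · (1−p)^12
= 13 · 0.021609 · 0.14838 = 0.041684

0.0417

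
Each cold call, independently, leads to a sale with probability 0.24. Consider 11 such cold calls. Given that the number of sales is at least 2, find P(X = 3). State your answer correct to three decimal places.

X ~ Binomial(11, 0.24). Want P(X=3 | X≥2) = P(X=3) / P(X≥2).
P(X=3) = C(11,3)·0.24^3·0.76^8 = 0.25388
P(X≥2) = 1 − 0.04886 − 0.16972 = 0.78142
Ratio = 0.25388 / 0.78142 = 0.32490

0.325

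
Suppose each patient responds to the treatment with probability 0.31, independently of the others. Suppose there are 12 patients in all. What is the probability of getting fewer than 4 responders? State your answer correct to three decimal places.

0.462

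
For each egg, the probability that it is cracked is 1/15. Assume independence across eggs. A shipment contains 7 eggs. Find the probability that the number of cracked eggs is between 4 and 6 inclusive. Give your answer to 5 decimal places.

0.00059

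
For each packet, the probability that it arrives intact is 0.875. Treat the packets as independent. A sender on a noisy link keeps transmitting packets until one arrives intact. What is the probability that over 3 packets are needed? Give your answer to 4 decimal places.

Y = number of packets to the first success; geometric, p = 0.875.
P(Y > 3) = P(first 3 all fail) = (1−p)^3 = 0.001953

0.0020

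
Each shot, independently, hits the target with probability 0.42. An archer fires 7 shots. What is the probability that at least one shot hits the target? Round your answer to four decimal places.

0.9779

P(at least one) = 1 − P(none) = 1 − (1 − 0.42)^7
= 1 − 0.022080 = 0.977920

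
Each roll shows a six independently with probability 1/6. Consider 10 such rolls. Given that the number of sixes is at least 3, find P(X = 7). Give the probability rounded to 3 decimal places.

0.001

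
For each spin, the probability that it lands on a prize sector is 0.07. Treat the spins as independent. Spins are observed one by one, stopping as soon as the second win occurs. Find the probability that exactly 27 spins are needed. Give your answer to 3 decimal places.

0.021

Y = trial on which the second success occurs; negative binomial, r=2, p=0.07.
P(Y=27) = C(26,1) · p^2 · (1−p)^25
= 26 · 0.0049 · 0.16296 = 0.02076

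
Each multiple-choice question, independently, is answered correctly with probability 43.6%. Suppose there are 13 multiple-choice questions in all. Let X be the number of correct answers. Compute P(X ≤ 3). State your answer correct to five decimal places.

X ~ Binomial(13, 0.436); P(X ≤ 3) = Σ C(13,k) p^k (1−p)^(13−k) over k:
  k=0: C(13,0)·0.436^0·0.564^13 = 0.0005843
  k=1: C(13,1)·0.436^1·0.564^12 = 0.0058719
  k=2: C(13,2)·0.436^2·0.564^11 = 0.0272356
  k=3: C(13,3)·0.436^3·0.564^10 = 0.0771999
Total = 0.1108917

0.11089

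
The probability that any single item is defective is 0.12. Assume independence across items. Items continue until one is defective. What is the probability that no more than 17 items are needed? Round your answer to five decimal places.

Y = number of items to the first success; geometric, p = 0.12.
P(Y ≤ 17) = 1 − (1−p)^17 = 1 − 0.1138166 = 0.8861834

0.88618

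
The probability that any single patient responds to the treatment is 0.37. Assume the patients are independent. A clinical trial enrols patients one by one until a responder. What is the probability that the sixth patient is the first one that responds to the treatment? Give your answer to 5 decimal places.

0.03672

Geometric (trials to first success), p = 0.37.
P(Y = 6) = (1−p)^5 · p = 0.099244 · 0.37 = 0.0367202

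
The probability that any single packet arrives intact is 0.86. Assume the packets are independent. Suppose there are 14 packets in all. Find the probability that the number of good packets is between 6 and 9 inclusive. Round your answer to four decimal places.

0.0359

X ~ Binomial(14, 0.86); P(6 ≤ X ≤ 9) = Σ C(14,k) p^k (1−p)^(14−k) over k:
  k=6: C(14,6)·0.86^6·0.14^8 = 0.000179
  k=7: C(14,7)·0.86^7·0.14^7 = 0.001259
  k=8: C(14,8)·0.86^8·0.14^6 = 0.006766
  k=9: C(14,9)·0.86^9·0.14^5 = 0.027707
Total = 0.035911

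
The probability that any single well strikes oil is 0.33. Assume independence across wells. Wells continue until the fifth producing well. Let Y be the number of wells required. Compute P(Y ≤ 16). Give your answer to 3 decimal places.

0.650

Finishing within 16 wells ⇔ at least 5 successes in the first 16. With X ~ Binomial(16, 0.33), P(Y ≤ 16) = 1 − P(X ≤ 4).
  k=0: C(16,0)·0.33^0·0.67^16 = 0.00165
  k=1: C(16,1)·0.33^1·0.67^15 = 0.01299
  k=2: C(16,2)·0.33^2·0.67^14 = 0.04800
  k=3: C(16,3)·0.33^3·0.67^13 = 0.11033
  k=4: C(16,4)·0.33^4·0.67^12 = 0.17661
1 − 0.34959 = 0.65041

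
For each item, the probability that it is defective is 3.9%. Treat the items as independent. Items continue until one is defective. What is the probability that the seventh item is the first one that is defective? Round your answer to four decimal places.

Geometric (trials to first success), p = 0.039.
P(Y = 7) = (1−p)^6 · p = 0.78766 · 0.039 = 0.030719

0.0307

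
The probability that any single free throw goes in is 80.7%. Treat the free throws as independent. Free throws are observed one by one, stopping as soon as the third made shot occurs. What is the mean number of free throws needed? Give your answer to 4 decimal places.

Y = total free throws until the third success; negative binomial with r=3, p=0.807.
E[Y] = r / p = 3 / 0.807 = 3.717472

3.7175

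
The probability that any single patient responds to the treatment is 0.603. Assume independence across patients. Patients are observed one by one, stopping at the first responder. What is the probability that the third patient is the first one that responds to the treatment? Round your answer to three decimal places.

0.095

Geometric (trials to first success), p = 0.603.
P(Y = 3) = (1−p)^2 · p = 0.15761 · 0.603 = 0.09504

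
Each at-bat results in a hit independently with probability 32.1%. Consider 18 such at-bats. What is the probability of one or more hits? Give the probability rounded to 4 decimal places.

0.9991

P(at least one) = 1 − P(none) = 1 − (1 − 0.321)^18
= 1 − 0.000941 = 0.999059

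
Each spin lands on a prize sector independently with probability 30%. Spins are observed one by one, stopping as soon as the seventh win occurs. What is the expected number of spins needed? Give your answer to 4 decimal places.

Y = total spins until the seventh success; negative binomial with r=7, p=0.30.
E[Y] = r / p = 7 / 0.30 = 23.333333

23.3333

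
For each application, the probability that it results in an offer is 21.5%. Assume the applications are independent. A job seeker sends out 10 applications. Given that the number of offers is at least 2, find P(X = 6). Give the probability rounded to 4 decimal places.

X ~ Binomial(10, 0.215). Want P(X=6 | X≥2) = P(X=6) / P(X≥2).
P(X=6) = C(10,6)·0.215^6·0.785^4 = 0.007876
P(X≥2) = 1 − 0.088858 − 0.243369 = 0.667773
Ratio = 0.007876 / 0.667773 = 0.011795

0.0118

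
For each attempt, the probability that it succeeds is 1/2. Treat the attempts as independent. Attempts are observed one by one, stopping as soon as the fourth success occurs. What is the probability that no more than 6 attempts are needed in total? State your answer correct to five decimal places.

Finishing within 6 attempts ⇔ at least 4 successes in the first 6. With X ~ Binomial(6, 0.50), P(Y ≤ 6) = 1 − P(X ≤ 3).
  k=0: C(6,0)·0.50^0·0.50^6 = 0.0156250
  k=1: C(6,1)·0.50^1·0.50^5 = 0.0937500
  k=2: C(6,2)·0.50^2·0.50^4 = 0.2343750
  k=3: C(6,3)·0.50^3·0.50^3 = 0.3125000
1 − 0.6562500 = 0.3437500

0.34375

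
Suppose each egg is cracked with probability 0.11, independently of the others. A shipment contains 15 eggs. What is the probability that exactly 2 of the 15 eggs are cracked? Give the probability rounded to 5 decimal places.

0.27928

X ~ Binomial(n=15, p=0.11).
P(X=2) = C(15,2) · p^2 · (1−p)^13
= 105 · 0.0121 · 0.21982 = 0.2792832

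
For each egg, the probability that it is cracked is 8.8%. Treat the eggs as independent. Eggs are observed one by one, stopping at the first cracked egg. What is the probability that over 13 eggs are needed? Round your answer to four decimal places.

Y = number of eggs to the first success; geometric, p = 0.088.
P(Y > 13) = P(first 13 all fail) = (1−p)^13 = 0.301949

0.3019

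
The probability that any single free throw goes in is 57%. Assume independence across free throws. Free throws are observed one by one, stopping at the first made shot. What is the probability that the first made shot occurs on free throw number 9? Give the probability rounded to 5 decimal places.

Geometric (trials to first success), p = 0.57.
P(Y = 9) = (1−p)^8 · p = 0.0011688 · 0.57 = 0.0006662

0.00067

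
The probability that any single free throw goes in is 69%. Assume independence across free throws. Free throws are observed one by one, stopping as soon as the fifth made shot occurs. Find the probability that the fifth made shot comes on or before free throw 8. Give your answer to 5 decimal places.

0.78736

Finishing within 8 free throws ⇔ at least 5 successes in the first 8. With X ~ Binomial(8, 0.69), P(Y ≤ 8) = 1 − P(X ≤ 4).
  k=0: C(8,0)·0.69^0·0.31^8 = 0.0000853
  k=1: C(8,1)·0.69^1·0.31^7 = 0.0015187
  k=2: C(8,2)·0.69^2·0.31^6 = 0.0118311
  k=3: C(8,3)·0.69^3·0.31^5 = 0.0526676
  k=4: C(8,4)·0.69^4·0.31^4 = 0.1465349
1 − 0.2126377 = 0.7873623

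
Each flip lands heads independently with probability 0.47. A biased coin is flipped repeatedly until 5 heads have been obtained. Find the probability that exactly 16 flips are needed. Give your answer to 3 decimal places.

Y = trial on which the fifth success occurs; negative binomial, r=5, p=0.47.
P(Y=16) = C(15,4) · p^5 · (1−p)^11
= 1365 · 0.022935 · 0.0009269 = 0.02902

0.029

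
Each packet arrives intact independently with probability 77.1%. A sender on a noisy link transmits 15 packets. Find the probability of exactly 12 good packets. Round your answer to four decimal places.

0.2411

X ~ Binomial(n=15, p=0.771).
P(X=12) = C(15,12) · p^12 · (1−p)^3
= 455 · 0.044122 · 0.012009 = 0.241085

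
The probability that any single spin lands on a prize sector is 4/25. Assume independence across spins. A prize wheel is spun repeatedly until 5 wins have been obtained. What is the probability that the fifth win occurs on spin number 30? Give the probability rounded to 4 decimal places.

0.0319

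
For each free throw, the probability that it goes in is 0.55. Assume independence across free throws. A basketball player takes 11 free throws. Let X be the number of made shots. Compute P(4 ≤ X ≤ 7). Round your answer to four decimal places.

X ~ Binomial(11, 0.55); P(4 ≤ X ≤ 7) = Σ C(11,k) p^k (1−p)^(11−k) over k:
  k=4: C(11,4)·0.55^4·0.45^7 = 0.112837
  k=5: C(11,5)·0.55^5·0.45^6 = 0.193077
  k=6: C(11,6)·0.55^6·0.45^5 = 0.235983
  k=7: C(11,7)·0.55^7·0.45^4 = 0.206017
Total = 0.747914

0.7479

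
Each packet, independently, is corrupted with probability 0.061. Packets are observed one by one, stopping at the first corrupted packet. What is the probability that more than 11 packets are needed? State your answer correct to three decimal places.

Y = number of packets to the first success; geometric, p = 0.061.
P(Y > 11) = P(first 11 all fail) = (1−p)^11 = 0.50040

0.500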